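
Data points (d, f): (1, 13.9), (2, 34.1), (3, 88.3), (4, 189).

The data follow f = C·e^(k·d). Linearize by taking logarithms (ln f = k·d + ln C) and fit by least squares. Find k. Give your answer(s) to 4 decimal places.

Linearized form: ln f = k·d + ln C. From the 4 transformed points,
XᵀX = [[30.0000, 10.0000]; [10.0000, 4]], rhs = [44.0997, 15.8837]ᵀ  (here Σd = 10.0000, Σ(d)² = 30.0000, Σln f = 15.8837, Σd·ln f = 44.0997).
Slope k = (n·Σd·ln f − Σd·Σln f)/(n·Σ(d)² − (Σd)²) = (4·44.0997 − 10.0000·15.8837)/20.0000 = 0.87810; ln C = (Σln f − k·Σd)/n = 1.77566.

k = 0.8781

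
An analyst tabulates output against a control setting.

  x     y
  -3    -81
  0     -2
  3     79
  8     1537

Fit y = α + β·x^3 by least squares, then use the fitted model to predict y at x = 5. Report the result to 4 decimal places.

ŷ = 374.2372

From the data, Σ1 = 4, Σx^3 = 512, Σx^3·x^3 = 263602.
Right-hand side: Σy = 1533, Σx^3·y = 791264.
det = 4·263602 − 512² = 792264.
α = (1533·263602 − 512·791264)/792264 = -512651/396132; β = (4·791264 − 512·1533)/792264 = 297520/99033.
At x = 5: ŷ = (-512651/396132)·(1) + (297520/99033)·(125) = 49415783/132044.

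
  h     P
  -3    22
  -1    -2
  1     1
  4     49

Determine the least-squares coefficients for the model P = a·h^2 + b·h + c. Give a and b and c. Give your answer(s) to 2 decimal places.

From the data, Σh^2·h^2 = 339, Σh^2·h = 37, Σh^2 = 27, Σh·h = 27, Σh = 1, Σ1 = 4.
For AᵀP: Σh^2·P = 981, Σh·P = 133, ΣP = 70.
Solving the 3×3 system (Gaussian elimination) gives a = 20217/6556, b = 495/596, c = -5774/1639.

a = 3.08, b = 0.83, c = -3.52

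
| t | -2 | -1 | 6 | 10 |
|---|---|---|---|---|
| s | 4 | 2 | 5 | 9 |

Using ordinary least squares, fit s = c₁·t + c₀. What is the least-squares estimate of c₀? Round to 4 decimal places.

With design matrix M, MᵀM = [[141, 13]; [13, 4]] and Mᵀs = [110, 20]ᵀ.
Eliminating c₀: 4·(row 1) − 13·(row 2) gives 395·c₁ = 4·110 − 13·20 = 180, so c₁ = 36/79.
Then c₀ = (20 − 13·(36/79))/4 = 278/79.

c₀ = 3.5190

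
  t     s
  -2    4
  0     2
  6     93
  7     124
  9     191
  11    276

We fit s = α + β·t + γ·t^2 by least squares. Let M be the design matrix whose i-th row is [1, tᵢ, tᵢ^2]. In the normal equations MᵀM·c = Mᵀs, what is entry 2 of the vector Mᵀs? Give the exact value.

Entry 2 ↔ basis t, so (Mᵀs)_{2} = Σᵢ (t)·sᵢ = (-2)·(4) + (0)·(2) + (6)·(93) + (7)·(124) + (9)·(191) + (11)·(276) = 6173.

6173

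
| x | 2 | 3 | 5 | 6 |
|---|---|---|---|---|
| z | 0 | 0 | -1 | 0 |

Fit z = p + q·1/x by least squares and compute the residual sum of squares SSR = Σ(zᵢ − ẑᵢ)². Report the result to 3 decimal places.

SSR = 0.605

Sums needed: Σ1 = 4, Σ1/x = 6/5, Σ1/x·1/x = 193/450.
And Σz = -1, Σ1/x·z = -1/5.
det = 4·(193/450) − (6/5)² = 62/225.
p = ((-1)·(193/450) − (6/5)·(-1/5))/(62/225) = -85/124; q = (4·(-1/5) − (6/5)·(-1))/(62/225) = 45/31.
Residuals: -5/124, 25/124, -75/124, 55/124; SSR = 75/124.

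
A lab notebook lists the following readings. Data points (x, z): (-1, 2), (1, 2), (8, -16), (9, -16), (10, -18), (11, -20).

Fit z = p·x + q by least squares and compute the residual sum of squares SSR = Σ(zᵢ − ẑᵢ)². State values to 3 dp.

SSR = 11.330

MᵀM·[p, q]ᵀ = Mᵀz reads: 368·p + 38·q = -672;  38·p + 6·q = -66.
(Σx·x = 368, Σx = 38, Σ1 = 6, Σx·z = -672, Σz = -66.)
Δ = 368·6 − 38² = 764.
p = ((-672)·6 − 38·(-66))/764 = -381/191; q = (368·(-66) − 38·(-672))/764 = 312/191.
Residuals: -311/191, 451/191, -320/191, 61/191, 60/191, 59/191; SSR = 2164/191.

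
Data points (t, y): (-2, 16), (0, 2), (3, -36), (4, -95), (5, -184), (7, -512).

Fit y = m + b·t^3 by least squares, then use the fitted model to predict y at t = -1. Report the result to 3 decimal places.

ŷ = 4.585

XᵀX·[m, b]ᵀ = Xᵀy reads: 6·m + 551·b = -809;  551·m + 138163·b = -205796.
(Σ1 = 6, Σt^3 = 551, Σt^3·t^3 = 138163, Σy = -809, Σt^3·y = -205796.)
Eliminating b: 138163·(row 1) − 551·(row 2) gives 525377·m = 138163·(-809) − 551·(-205796) = 1619729, so m = 1619729/525377.
Then b = ((-205796) − 551·(1619729/525377))/138163 = -789017/525377.
At t = -1: ŷ = (1619729/525377)·(1) + (-789017/525377)·(-1) = 2408746/525377.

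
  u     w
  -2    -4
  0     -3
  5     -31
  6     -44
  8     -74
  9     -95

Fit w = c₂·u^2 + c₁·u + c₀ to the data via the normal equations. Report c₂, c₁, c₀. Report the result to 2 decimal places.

c₂ = -1.07, c₁ = -0.60, c₀ = -1.71

From the data, Σu^2·u^2 = 12594, Σu^2·u = 1574, Σu^2 = 210, Σu·u = 210, Σu = 26, Σ1 = 6.
For Aᵀw: Σu^2·w = -14806, Σu·w = -1858, Σw = -251.
AᵀA·[c₂, c₁, c₀]ᵀ = Aᵀw becomes [[12594, 1574, 210]; [1574, 210, 26]; [210, 26, 6]]·[c₂, c₁, c₀]ᵀ = [-14806, -1858, -251]ᵀ.
Inverting the 3×3 Gram matrix, [c₂, c₁, c₀]ᵀ = [-55907/52140, -10421/17380, -22243/13035]ᵀ.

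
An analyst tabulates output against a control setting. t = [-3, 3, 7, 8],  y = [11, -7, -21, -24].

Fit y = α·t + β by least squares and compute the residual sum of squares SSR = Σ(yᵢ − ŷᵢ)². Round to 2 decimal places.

Entries of MᵀM: Σt·t = 131, Σt = 15, Σ1 = 4.
For Mᵀy: Σt·y = -393, Σy = -41.
Normal equations: [[131, 15]; [15, 4]]·[α, β]ᵀ = [-393, -41]ᵀ.
Determinant 131·4 − 15² = 299.
α = ((-393)·4 − 15·(-41))/299 = -957/299; β = (131·(-41) − 15·(-393))/299 = 524/299.
Residuals: -106/299, 254/299, -8/23, -44/299; SSR = 296/299.

SSR = 0.99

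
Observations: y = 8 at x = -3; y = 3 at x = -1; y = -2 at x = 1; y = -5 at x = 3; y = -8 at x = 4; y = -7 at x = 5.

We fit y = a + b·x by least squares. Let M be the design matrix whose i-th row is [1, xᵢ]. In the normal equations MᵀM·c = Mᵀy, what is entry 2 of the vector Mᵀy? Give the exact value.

-111

Entry 2 ↔ basis x, so (Mᵀy)_{2} = Σᵢ (x)·yᵢ = (-3)·(8) + (-1)·(3) + (1)·(-2) + (3)·(-5) + (4)·(-8) + (5)·(-7) = -111.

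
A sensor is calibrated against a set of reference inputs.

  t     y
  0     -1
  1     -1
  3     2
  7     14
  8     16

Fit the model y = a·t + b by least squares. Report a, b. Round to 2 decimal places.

With design matrix A, AᵀA = [[123, 19]; [19, 5]] and Aᵀy = [231, 30]ᵀ.
Eliminating b: 5·(row 1) − 19·(row 2) gives 254·a = 5·231 − 19·30 = 585, so a = 585/254.
Then b = (30 − 19·(585/254))/5 = -699/254.

a = 2.30, b = -2.75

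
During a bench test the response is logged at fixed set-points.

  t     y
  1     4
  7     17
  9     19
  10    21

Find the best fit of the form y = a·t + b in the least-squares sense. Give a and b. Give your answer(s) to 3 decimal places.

a = 1.892, b = 2.477

Forming AᵀA = [[231, 27]; [27, 4]] and Aᵀy = [504, 61]ᵀ gives AᵀA·[a, b]ᵀ = Aᵀy.
Determinant 231·4 − 27² = 195.
a = (504·4 − 27·61)/195 = 123/65; b = (231·61 − 27·504)/195 = 161/65.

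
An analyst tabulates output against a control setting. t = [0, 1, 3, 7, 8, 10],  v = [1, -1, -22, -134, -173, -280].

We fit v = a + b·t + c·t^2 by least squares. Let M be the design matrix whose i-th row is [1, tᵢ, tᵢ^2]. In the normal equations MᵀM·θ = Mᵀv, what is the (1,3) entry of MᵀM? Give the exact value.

223

Row 1 ↔ basis 1, column 3 ↔ basis t^2, so (MᵀM)_{1,3} = Σᵢ t^2 = (1)·(0) + (1)·(1) + (1)·(9) + (1)·(49) + (1)·(64) + (1)·(100) = 223.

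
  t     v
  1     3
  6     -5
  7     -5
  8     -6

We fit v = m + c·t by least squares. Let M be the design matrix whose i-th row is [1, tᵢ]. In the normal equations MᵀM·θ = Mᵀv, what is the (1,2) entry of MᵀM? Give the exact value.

Row 1 ↔ basis 1, column 2 ↔ basis t, so (MᵀM)_{1,2} = Σᵢ t = (1)·(1) + (1)·(6) + (1)·(7) + (1)·(8) = 22.

22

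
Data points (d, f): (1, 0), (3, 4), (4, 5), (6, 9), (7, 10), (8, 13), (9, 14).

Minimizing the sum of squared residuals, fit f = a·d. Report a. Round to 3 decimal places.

Sums needed: Σd·d = 256.
For Xᵀf: Σd·f = 386.
Normal equations: [[256]]·[a]ᵀ = [386]ᵀ.
a = 386/256 = 1.50781.

a = 1.508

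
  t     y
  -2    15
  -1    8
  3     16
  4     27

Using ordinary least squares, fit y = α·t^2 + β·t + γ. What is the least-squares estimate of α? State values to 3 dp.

AᵀA·[α, β, γ]ᵀ = Aᵀy reads: 354·α + 82·β + 30·γ = 644;  82·α + 30·β + 4·γ = 118;  30·α + 4·β + 4·γ = 66.
(Σt^2·t^2 = 354, Σt^2·t = 82, Σt^2 = 30, Σt·t = 30, Σt = 4, Σ1 = 4, Σt^2·y = 644, Σt·y = 118, Σy = 66.)
Row-reducing yields α = 9/5, β = -8/5, γ = 23/5.

α = 1.800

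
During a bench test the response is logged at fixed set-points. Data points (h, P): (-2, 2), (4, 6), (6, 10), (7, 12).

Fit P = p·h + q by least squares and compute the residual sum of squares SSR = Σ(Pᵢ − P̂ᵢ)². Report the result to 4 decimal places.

The normal system AᵀA·[p, q]ᵀ = AᵀP is [[105, 15]; [15, 4]]·[p, q]ᵀ = [164, 30]ᵀ.
Eliminating q: 4·(row 1) − 15·(row 2) gives 195·p = 4·164 − 15·30 = 206, so p = 206/195.
Then q = (30 − 15·(206/195))/4 = 46/13.
Residuals: 112/195, -344/195, 8/65, 16/15; SSR = 896/195.

SSR = 4.5949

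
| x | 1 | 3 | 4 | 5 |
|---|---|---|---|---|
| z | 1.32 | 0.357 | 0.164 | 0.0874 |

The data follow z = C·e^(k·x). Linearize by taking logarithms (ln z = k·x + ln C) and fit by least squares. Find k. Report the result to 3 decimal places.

k = -0.684

Let Y = ln z. Fitting Y = k·x + ln C by least squares:
AᵀA = [[51.0000, 13.0000]; [13.0000, 4]], rhs = [-22.2303, -4.9975]ᵀ  (here Σx = 13.0000, Σ(x)² = 51.0000, Σln z = -4.9975, Σx·ln z = -22.2303).
Δ = 51.0000·4 − (13.0000)² = 35.0000; k = (-22.2303·4 − 13.0000·-4.9975)/35.0000 = -0.68438, ln C = (51.0000·-4.9975 − 13.0000·-22.2303)/35.0000 = 0.97484.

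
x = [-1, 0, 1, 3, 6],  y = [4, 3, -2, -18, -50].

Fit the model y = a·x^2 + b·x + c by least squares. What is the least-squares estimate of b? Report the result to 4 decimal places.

Compute the Gram sums: Σx^2·x^2 = 1379, Σx^2·x = 243, Σx^2 = 47, Σx·x = 47, Σx = 9, Σ1 = 5.
Right-hand side: Σx^2·y = -1960, Σx·y = -360, Σy = -63.
MᵀM·[a, b, c]ᵀ = Mᵀy becomes [[1379, 243, 47]; [243, 47, 9]; [47, 9, 5]]·[a, b, c]ᵀ = [-1960, -360, -63]ᵀ.
Row-reducing yields a = -697/858, b = -1095/286, c = 827/429.

b = -3.8287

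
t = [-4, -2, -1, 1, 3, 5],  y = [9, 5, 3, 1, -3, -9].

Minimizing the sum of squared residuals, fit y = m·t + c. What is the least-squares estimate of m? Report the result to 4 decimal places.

m = -1.8795

Normal-equation sums: Σt·t = 56, Σt = 2, Σ1 = 6.
Right-hand side: Σt·y = -102, Σy = 6.
So MᵀM·[m, c]ᵀ = Mᵀy: [[56, 2]; [2, 6]]·[m, c]ᵀ = [-102, 6]ᵀ.
Eliminating c: 6·(row 1) − 2·(row 2) gives 332·m = 6·(-102) − 2·6 = -624, so m = -156/83.
Then c = (6 − 2·(-156/83))/6 = 135/83.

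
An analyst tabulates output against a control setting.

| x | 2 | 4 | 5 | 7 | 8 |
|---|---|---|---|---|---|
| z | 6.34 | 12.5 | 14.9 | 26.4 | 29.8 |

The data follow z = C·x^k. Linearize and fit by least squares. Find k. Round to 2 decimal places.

Taking logs, ln z = k·ln x + ln C, so regress ln z on ln x.
Over the data: Σln x = 7.7142, Σ(ln x)² = 13.1032, Σln z = 13.7418, Σln x·ln z = 22.5576.
Normal system: [[13.1032, 7.7142]; [7.7142, 5]]·[k, ln C]ᵀ = [22.5576, 13.7418]ᵀ.
Slope k = (n·Σln x·ln z − Σln x·Σln z)/(n·Σ(ln x)² − (Σln x)²) = (5·22.5576 − 7.7142·13.7418)/6.0066 = 1.12879; ln C = (Σln z − k·Σln x)/n = 1.00682.

k = 1.13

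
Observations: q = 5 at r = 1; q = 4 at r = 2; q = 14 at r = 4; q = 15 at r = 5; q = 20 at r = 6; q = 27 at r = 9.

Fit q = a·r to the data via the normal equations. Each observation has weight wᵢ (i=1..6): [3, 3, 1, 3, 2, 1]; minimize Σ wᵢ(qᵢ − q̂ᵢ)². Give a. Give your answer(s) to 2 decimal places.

a = 3.10

Normal-equation sums: Σwᵢ·r·r = 259.
Moment sums: Σwᵢ·r·q = 803.
MᵀWM·[a]ᵀ = MᵀWq becomes [[259]]·[a]ᵀ = [803]ᵀ.
a = 803/259 = 3.10039.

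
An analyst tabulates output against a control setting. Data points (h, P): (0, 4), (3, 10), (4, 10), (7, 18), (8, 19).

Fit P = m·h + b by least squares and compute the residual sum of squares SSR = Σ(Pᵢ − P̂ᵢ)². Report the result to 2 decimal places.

Normal-equation sums: Σh·h = 138, Σh = 22, Σ1 = 5.
And Σh·P = 348, ΣP = 61.
Δ = 138·5 − 22² = 206.
m = (348·5 − 22·61)/206 = 199/103; b = (138·61 − 22·348)/206 = 381/103.
Residuals: 31/103, 52/103, -147/103, 80/103, -16/103; SSR = 310/103.

SSR = 3.01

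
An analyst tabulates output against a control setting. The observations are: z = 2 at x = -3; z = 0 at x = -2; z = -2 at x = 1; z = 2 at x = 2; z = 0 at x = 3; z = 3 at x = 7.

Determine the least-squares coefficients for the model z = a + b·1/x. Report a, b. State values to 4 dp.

Forming AᵀA = [[6, 8/7]; [8/7, 1537/882]] and Aᵀz = [5, -26/21]ᵀ gives AᵀA·[a, b]ᵀ = Aᵀz.
det = 6·(1537/882) − (8/7)² = 1345/147.
a = (5·(1537/882) − (8/7)·(-26/21))/(1345/147) = 8933/8070; b = (6·(-26/21) − (8/7)·5)/(1345/147) = -1932/1345.

a = 1.1069, b = -1.4364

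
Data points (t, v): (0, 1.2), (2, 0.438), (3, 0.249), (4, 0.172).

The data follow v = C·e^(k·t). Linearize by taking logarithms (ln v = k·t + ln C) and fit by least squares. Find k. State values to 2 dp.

Taking logs, ln v = k·t + ln C, so regress ln v on t.
Σt = 9.0000, Σ(t)² = 29.0000, Σln v = -3.7938, Σt·ln v = -12.8630.
Equations: 29.0000·k + 9.0000·ln C = -12.8630;  9.0000·k + 4·ln C = -3.7938.
Slope k = (n·Σt·ln v − Σt·Σln v)/(n·Σ(t)² − (Σt)²) = (4·-12.8630 − 9.0000·-3.7938)/35.0000 = -0.49452; ln C = (Σln v − k·Σt)/n = 0.16422.

k = -0.49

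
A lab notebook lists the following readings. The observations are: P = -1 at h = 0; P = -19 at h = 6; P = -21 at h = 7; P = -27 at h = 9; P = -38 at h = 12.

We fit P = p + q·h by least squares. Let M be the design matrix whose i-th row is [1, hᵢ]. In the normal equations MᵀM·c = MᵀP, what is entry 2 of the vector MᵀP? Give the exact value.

Entry 2 ↔ basis h, so (MᵀP)_{2} = Σᵢ (h)·Pᵢ = (0)·(-1) + (6)·(-19) + (7)·(-21) + (9)·(-27) + (12)·(-38) = -960.

-960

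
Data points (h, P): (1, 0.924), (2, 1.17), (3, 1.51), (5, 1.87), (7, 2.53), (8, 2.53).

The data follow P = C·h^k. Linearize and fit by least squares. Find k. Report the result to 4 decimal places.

Let Y = ln P. Fitting Y = k·ln h + ln C by least squares:
Σln h = 7.4265, Σ(ln h)² = 12.3883, Σln P = 2.9724, Σln h·ln P = 5.3054.
Equations: 12.3883·k + 7.4265·ln C = 5.3054;  7.4265·k + 6·ln C = 2.9724.
Slope k = (n·Σln h·ln P − Σln h·Σln P)/(n·Σ(ln h)² − (Σln h)²) = (6·5.3054 − 7.4265·2.9724)/19.1764 = 0.50882; ln C = (Σln P − k·Σln h)/n = -0.13439.

k = 0.5088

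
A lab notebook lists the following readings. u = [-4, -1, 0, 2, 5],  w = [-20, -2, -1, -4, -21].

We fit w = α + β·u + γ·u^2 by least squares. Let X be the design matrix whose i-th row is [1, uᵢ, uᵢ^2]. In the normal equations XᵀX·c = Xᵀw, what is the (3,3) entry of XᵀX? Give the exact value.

898

Row 3 ↔ basis u^2, column 3 ↔ basis u^2, so (XᵀX)_{3,3} = Σᵢ (u^2)·(u^2) = (16)·(16) + (1)·(1) + (0)·(0) + (4)·(4) + (25)·(25) = 898.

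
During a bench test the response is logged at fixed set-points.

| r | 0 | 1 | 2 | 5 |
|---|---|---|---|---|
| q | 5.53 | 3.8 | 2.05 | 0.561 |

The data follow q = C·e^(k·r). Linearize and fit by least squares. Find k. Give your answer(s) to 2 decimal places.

k = -0.46

With ln qᵢ as the transformed response and rᵢ as the regressor:
Σr = 8.0000, Σ(r)² = 30.0000, Σln q = 3.1850, Σr·ln q = -0.1195.
Equations: 30.0000·k + 8.0000·ln C = -0.1195;  8.0000·k + 4·ln C = 3.1850.
Solving (det = 56.0000): k = -0.46353, ln C = 1.72332.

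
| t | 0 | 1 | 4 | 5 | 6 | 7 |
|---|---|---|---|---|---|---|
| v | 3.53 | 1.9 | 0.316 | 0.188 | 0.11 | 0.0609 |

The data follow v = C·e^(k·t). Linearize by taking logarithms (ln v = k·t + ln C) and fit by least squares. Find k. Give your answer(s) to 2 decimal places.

With ln vᵢ as the transformed response and tᵢ as the regressor:
Σt = 23.0000, Σ(t)² = 127.0000, Σln v = -5.9260, Σt·ln v = -45.1561.
Normal system: [[127.0000, 23.0000]; [23.0000, 6]]·[k, ln C]ᵀ = [-45.1561, -5.9260]ᵀ.
Δ = 127.0000·6 − (23.0000)² = 233.0000; k = (-45.1561·6 − 23.0000·-5.9260)/233.0000 = -0.57785, ln C = (127.0000·-5.9260 − 23.0000·-45.1561)/233.0000 = 1.22743.

k = -0.58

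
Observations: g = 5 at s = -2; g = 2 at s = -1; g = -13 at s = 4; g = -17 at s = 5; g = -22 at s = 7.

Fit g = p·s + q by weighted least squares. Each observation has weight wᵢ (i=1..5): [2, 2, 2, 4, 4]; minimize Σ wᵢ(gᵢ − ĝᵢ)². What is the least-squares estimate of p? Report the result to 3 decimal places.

Sums needed: Σwᵢ·s·s = 338, Σwᵢ·s = 50, Σwᵢ·1 = 14.
For XᵀWg: Σwᵢ·s·g = -1084, Σwᵢ·g = -168.
Eliminating q: 14·(row 1) − 50·(row 2) gives 2232·p = 14·(-1084) − 50·(-168) = -6776, so p = -847/279.
Then q = ((-168) − 50·(-847/279))/14 = -323/279.

p = -3.036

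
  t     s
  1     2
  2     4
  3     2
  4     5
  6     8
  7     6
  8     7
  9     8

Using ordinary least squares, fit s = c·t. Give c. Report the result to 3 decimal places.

Forming MᵀM = [[260]] and Mᵀs = [254]ᵀ gives MᵀM·[c]ᵀ = Mᵀs.
Hence c = 254 / 260 ≈ 0.976923.

c = 0.977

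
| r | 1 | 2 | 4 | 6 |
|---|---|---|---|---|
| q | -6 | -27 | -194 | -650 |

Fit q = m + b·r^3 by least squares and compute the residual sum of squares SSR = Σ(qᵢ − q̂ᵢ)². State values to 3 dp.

The normal equations are: 4·m + 289·b = -877;  289·m + 50817·b = -153038.
(Σ1 = 4, Σr^3 = 289, Σr^3·r^3 = 50817, Σq = -877, Σr^3·q = -153038.)
Δ = 4·50817 − 289² = 119747.
m = ((-877)·50817 − 289·(-153038))/119747 = -338527/119747; b = (4·(-153038) − 289·(-877))/119747 = -358699/119747.
Residuals: -21256/119747, -25050/119747, 64345/119747, -18039/119747; SSR = 46306/119747.

SSR = 0.387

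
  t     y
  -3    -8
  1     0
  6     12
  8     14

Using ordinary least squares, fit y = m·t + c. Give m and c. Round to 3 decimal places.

m = 2.081, c = -1.743

From the data, Σt·t = 110, Σt = 12, Σ1 = 4.
And Σt·y = 208, Σy = 18.
XᵀX·[m, c]ᵀ = Xᵀy becomes [[110, 12]; [12, 4]]·[m, c]ᵀ = [208, 18]ᵀ.
det = 110·4 − 12² = 296.
m = (208·4 − 12·18)/296 = 77/37; c = (110·18 − 12·208)/296 = -129/74.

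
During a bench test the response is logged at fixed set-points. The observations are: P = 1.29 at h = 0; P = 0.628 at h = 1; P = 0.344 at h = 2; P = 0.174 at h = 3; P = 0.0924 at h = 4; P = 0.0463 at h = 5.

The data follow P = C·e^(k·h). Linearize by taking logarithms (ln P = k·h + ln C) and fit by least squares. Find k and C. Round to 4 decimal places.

k = -0.6591, C = 1.2639

Linearized form: ln P = k·h + ln C. From the 6 transformed points,
Sums: Σh = 15.0000, Σ(h)² = 55.0000, Σln P = -8.4806, Σh·ln P = -32.7351.
Normal system: [[55.0000, 15.0000]; [15.0000, 6]]·[k, ln C]ᵀ = [-32.7351, -8.4806]ᵀ.
Slope k = (n·Σh·ln P − Σh·Σln P)/(n·Σ(h)² − (Σh)²) = (6·-32.7351 − 15.0000·-8.4806)/105.0000 = -0.65906; ln C = (Σln P − k·Σh)/n = 0.23421, so C = exp(0.23421) = 1.26391.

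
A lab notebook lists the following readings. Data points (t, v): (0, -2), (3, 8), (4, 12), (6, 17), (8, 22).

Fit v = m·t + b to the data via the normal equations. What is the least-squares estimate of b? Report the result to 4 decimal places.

b = -1.2228

With design matrix M, MᵀM = [[125, 21]; [21, 5]] and Mᵀv = [350, 57]ᵀ.
Determinant 125·5 − 21² = 184.
m = (350·5 − 21·57)/184 = 553/184; b = (125·57 − 21·350)/184 = -225/184.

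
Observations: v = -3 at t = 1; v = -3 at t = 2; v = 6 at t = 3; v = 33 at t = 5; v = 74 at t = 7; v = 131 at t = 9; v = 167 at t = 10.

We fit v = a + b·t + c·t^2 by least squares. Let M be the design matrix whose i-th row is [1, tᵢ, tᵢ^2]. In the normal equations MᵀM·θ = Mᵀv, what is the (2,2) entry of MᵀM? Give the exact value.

269

Row 2 ↔ basis t, column 2 ↔ basis t, so (MᵀM)_{2,2} = Σᵢ (t)·(t) = (1)·(1) + (2)·(2) + (3)·(3) + (5)·(5) + (7)·(7) + (9)·(9) + (10)·(10) = 269.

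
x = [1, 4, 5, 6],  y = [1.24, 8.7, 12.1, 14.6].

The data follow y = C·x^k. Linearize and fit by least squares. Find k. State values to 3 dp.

With ln yᵢ as the transformed response and ln xᵢ as the regressor:
XᵀX = [[7.7225, 4.7875]; [4.7875, 4]], rhs = [11.8154, 7.5527]ᵀ  (here Σln x = 4.7875, Σ(ln x)² = 7.7225, Σln y = 7.5527, Σln x·ln y = 11.8154).
Solving (det = 7.9699): k = 1.39315, ln C = 0.22074.

k = 1.393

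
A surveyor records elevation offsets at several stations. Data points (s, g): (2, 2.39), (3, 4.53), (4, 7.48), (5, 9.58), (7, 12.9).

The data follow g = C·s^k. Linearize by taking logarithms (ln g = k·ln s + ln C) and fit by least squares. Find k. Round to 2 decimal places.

Taking logs, ln g = k·ln s + ln C, so regress ln g on ln s.
Σln s = 6.7334, Σ(ln s)² = 9.9861, Σln g = 9.2112, Σln s·ln g = 13.6661.
Equations: 9.9861·k + 6.7334·ln C = 13.6661;  6.7334·k + 5·ln C = 9.2112.
Solving (det = 4.5917): k = 1.37385, ln C = -0.00790.

k = 1.37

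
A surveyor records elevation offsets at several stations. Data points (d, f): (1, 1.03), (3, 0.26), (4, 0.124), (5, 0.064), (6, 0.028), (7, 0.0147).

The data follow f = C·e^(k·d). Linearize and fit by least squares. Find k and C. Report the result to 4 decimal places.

k = -0.7136, C = 2.1545

Taking logs, ln f = k·d + ln C, so regress ln f on d.
Over the data: Σd = 26.0000, Σ(d)² = 136.0000, Σln f = -13.9493, Σd·ln f = -77.0986.
Normal system: [[136.0000, 26.0000]; [26.0000, 6]]·[k, ln C]ᵀ = [-77.0986, -13.9493]ᵀ.
Slope k = (n·Σd·ln f − Σd·Σln f)/(n·Σ(d)² − (Σd)²) = (6·-77.0986 − 26.0000·-13.9493)/140.0000 = -0.71364; ln C = (Σln f − k·Σd)/n = 0.76754, so C = exp(0.76754) = 2.15446.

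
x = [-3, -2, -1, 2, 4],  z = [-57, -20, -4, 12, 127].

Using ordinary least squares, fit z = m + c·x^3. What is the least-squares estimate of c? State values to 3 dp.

c = 2.026

Normal-equation sums: Σ1 = 5, Σx^3 = 36, Σx^3·x^3 = 4954.
Moment sums: Σz = 58, Σx^3·z = 9927.
MᵀM·[m, c]ᵀ = Mᵀz becomes [[5, 36]; [36, 4954]]·[m, c]ᵀ = [58, 9927]ᵀ.
Eliminating c: 4954·(row 1) − 36·(row 2) gives 23474·m = 4954·58 − 36·9927 = -70040, so m = -35020/11737.
Then c = (9927 − 36·(-35020/11737))/4954 = 47547/23474.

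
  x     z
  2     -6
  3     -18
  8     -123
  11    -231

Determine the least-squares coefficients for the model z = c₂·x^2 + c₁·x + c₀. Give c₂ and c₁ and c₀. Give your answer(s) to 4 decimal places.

c₂ = -1.8166, c₁ = -1.2874, c₀ = 3.1479

Compute the Gram sums: Σx^2·x^2 = 18834, Σx^2·x = 1878, Σx^2 = 198, Σx·x = 198, Σx = 24, Σ1 = 4.
For Mᵀz: Σx^2·z = -36009, Σx·z = -3591, Σz = -378.
Normal equations: [[18834, 1878, 198]; [1878, 198, 24]; [198, 24, 4]]·[c₂, c₁, c₀]ᵀ = [-36009, -3591, -378]ᵀ.
Inverting the 3×3 Gram matrix, [c₂, c₁, c₀]ᵀ = [-1179/649, -1671/1298, 2043/649]ᵀ.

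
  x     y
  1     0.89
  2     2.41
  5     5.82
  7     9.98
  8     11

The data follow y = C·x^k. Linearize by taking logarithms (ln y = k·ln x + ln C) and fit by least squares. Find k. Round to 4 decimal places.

Let Y = ln y. Fitting Y = k·ln x + ln C by least squares:
XᵀX = [[11.1814, 6.3279]; [6.3279, 5]], rhs = [12.9074, 7.2229]ᵀ  (here Σln x = 6.3279, Σ(ln x)² = 11.1814, Σln y = 7.2229, Σln x·ln y = 12.9074).
Δ = 11.1814·5 − (6.3279)² = 15.8642; k = (12.9074·5 − 6.3279·7.2229)/15.8642 = 1.18703, ln C = (11.1814·7.2229 − 6.3279·12.9074)/15.8642 = -0.05772.

k = 1.1870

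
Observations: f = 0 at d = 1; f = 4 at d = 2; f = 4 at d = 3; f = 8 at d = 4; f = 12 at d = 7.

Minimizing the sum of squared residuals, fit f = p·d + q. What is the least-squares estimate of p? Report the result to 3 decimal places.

Setting ∂/∂p … = 0 gives: 79·p + 17·q = 136;  17·p + 5·q = 28.
Eliminating q: 5·(row 1) − 17·(row 2) gives 106·p = 5·136 − 17·28 = 204, so p = 102/53.
Then q = (28 − 17·(102/53))/5 = -50/53.

p = 1.925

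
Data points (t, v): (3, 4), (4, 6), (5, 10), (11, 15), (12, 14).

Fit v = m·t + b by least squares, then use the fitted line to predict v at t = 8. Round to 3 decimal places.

With design matrix X, XᵀX = [[315, 35]; [35, 5]] and Xᵀv = [419, 49]ᵀ.
det = 315·5 − 35² = 350.
m = (419·5 − 35·49)/350 = 38/35; b = (315·49 − 35·419)/350 = 11/5.
At t = 8: v̂ = (38/35)·(8) + (11/5)·(1) = 381/35.

v̂ = 10.886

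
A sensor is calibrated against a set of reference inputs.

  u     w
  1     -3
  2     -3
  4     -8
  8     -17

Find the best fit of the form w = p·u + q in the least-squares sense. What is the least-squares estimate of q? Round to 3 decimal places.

Normal-equation sums: Σu·u = 85, Σu = 15, Σ1 = 4.
And Σu·w = -177, Σw = -31.
Eliminating q: 4·(row 1) − 15·(row 2) gives 115·p = 4·(-177) − 15·(-31) = -243, so p = -243/115.
Then q = ((-31) − 15·(-243/115))/4 = 4/23.

q = 0.174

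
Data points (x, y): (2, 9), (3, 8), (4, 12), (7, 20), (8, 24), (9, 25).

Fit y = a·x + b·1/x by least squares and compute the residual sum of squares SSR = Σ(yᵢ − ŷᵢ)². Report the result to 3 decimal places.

SSR = 6.577

From the data, Σx·x = 223, Σx·1/x = 6, Σ1/x·1/x = 119893/254016.
Moment sums: Σx·y = 647, Σ1/x·y = 2369/126.
So MᵀM·[a, b]ᵀ = Mᵀy: [[223, 6]; [6, 119893/254016]]·[a, b]ᵀ = [647, 2369/126]ᵀ.
Eliminating b: (119893/254016)·(row 1) − 6·(row 2) gives (17591563/254016)·a = (119893/254016)·647 − 6·(2369/126) = 48915347/254016, so a = 48915347/17591563.
Then b = ((2369/126) − 6·(48915347/17591563))/(119893/254016) = 78936480/17591563.
Residuals: 21025133/17591563, -32325697/17591563, -4296752/17591563, -1852809/17591563, 21007676/17591563, -9219768/17591563; SSR = 115693441/17591563.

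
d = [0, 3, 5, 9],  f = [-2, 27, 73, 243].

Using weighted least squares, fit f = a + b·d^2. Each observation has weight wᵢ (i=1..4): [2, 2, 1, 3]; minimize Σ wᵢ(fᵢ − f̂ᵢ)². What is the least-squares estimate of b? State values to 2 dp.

The normal equations are: 8·a + 286·b = 852;  286·a + 20470·b = 61360.
Eliminating b: 20470·(row 1) − 286·(row 2) gives 81964·a = 20470·852 − 286·61360 = -108520, so a = -27130/20491.
Then b = (61360 − 286·(-27130/20491))/20470 = 61802/20491.

b = 3.02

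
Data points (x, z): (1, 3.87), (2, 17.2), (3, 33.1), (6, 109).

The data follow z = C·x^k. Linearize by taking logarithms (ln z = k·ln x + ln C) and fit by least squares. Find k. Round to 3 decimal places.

k = 1.851

With ln zᵢ as the transformed response and ln xᵢ as the regressor:
Σln x = 3.5835, Σ(ln x)² = 4.8978, Σln z = 12.3890, Σln x·ln z = 14.2223.
Equations: 4.8978·k + 3.5835·ln C = 14.2223;  3.5835·k + 4·ln C = 12.3890.
Slope k = (n·Σln x·ln z − Σln x·Σln z)/(n·Σ(ln x)² − (Σln x)²) = (4·14.2223 − 3.5835·12.3890)/6.7496 = 1.85092; ln C = (Σln z − k·Σln x)/n = 1.43906.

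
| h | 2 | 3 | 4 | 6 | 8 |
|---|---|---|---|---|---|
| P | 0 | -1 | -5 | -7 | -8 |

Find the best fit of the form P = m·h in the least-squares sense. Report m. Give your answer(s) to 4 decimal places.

The normal equations are: 129·m = -129.
(Σh·h = 129, Σh·P = -129.)
Hence m = -129 / 129 ≈ -1.

m = -1.0000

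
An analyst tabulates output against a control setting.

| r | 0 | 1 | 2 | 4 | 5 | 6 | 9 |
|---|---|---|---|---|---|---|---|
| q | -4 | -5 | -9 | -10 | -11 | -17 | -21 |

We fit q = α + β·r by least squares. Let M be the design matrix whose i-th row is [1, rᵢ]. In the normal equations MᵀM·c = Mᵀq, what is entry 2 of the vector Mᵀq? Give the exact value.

-409

Entry 2 ↔ basis r, so (Mᵀq)_{2} = Σᵢ (r)·qᵢ = (0)·(-4) + (1)·(-5) + (2)·(-9) + (4)·(-10) + (5)·(-11) + (6)·(-17) + (9)·(-21) = -409.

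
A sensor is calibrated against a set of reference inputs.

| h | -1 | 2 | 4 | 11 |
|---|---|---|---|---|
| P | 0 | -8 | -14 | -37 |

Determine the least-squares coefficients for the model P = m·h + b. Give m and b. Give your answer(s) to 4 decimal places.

Forming MᵀM = [[142, 16]; [16, 4]] and MᵀP = [-479, -59]ᵀ gives MᵀM·[m, b]ᵀ = MᵀP.
Eliminating b: 4·(row 1) − 16·(row 2) gives 312·m = 4·(-479) − 16·(-59) = -972, so m = -81/26.
Then b = ((-59) − 16·(-81/26))/4 = -119/52.

m = -3.1154, b = -2.2885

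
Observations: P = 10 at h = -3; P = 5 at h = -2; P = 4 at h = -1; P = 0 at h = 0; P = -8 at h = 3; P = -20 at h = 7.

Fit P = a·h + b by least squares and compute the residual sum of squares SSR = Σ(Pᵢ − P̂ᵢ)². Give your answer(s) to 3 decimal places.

SSR = 2.981

From the data, Σh·h = 72, Σh = 4, Σ1 = 6.
Right-hand side: Σh·P = -208, ΣP = -9.
Normal equations: [[72, 4]; [4, 6]]·[a, b]ᵀ = [-208, -9]ᵀ.
det = 72·6 − 4² = 416.
a = ((-208)·6 − 4·(-9))/416 = -303/104; b = (72·(-9) − 4·(-208))/416 = 23/52.
Residuals: 85/104, -33/26, 67/104, -23/52, 31/104, -5/104; SSR = 155/52.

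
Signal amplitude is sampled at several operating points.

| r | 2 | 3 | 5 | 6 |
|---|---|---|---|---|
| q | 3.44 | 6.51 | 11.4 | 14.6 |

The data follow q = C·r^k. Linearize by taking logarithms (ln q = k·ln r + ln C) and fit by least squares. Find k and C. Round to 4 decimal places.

Taking logs, ln q = k·ln r + ln C, so regress ln q on ln r.
XᵀX = [[7.4881, 5.1930]; [5.1930, 4]], rhs = [11.6349, 8.2234]ᵀ  (here Σln r = 5.1930, Σ(ln r)² = 7.4881, Σln q = 8.2234, Σln r·ln q = 11.6349).
Solving (det = 2.9856): k = 1.28475, ln C = 0.38794, so C = exp(0.38794) = 1.47395.

k = 1.2848, C = 1.4739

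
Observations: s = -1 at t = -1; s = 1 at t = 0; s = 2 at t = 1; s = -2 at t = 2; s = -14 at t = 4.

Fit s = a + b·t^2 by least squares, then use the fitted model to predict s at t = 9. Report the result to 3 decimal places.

MᵀM·[a, b]ᵀ = Mᵀs reads: 5·a + 22·b = -14;  22·a + 274·b = -231.
(Σ1 = 5, Σt^2 = 22, Σt^2·t^2 = 274, Σs = -14, Σt^2·s = -231.)
det = 5·274 − 22² = 886.
a = ((-14)·274 − 22·(-231))/886 = 623/443; b = (5·(-231) − 22·(-14))/886 = -847/886.
At t = 9: ŝ = (623/443)·(1) + (-847/886)·(81) = -67361/886.

ŝ = -76.028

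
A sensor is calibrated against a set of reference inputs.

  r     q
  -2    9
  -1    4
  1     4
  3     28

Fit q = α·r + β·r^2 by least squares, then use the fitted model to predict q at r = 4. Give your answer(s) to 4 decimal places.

MᵀM·[α, β]ᵀ = Mᵀq reads: 15·α + 19·β = 66;  19·α + 99·β = 296.
Eliminating β: 99·(row 1) − 19·(row 2) gives 1124·α = 99·66 − 19·296 = 910, so α = 455/562.
Then β = (296 − 19·(455/562))/99 = 1593/562.
At r = 4: q̂ = (455/562)·(4) + (1593/562)·(16) = 13654/281.

q̂ = 48.5907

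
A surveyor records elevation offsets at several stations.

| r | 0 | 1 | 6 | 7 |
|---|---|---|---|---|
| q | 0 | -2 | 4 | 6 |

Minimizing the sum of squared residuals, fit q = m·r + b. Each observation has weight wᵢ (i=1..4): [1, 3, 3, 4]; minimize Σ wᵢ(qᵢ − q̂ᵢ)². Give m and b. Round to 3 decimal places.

m = 1.131, b = -2.311

From the data, Σwᵢ·r·r = 307, Σwᵢ·r = 49, Σwᵢ·1 = 11.
And Σwᵢ·r·q = 234, Σwᵢ·q = 30.
MᵀWM·[m, b]ᵀ = MᵀWq becomes [[307, 49]; [49, 11]]·[m, b]ᵀ = [234, 30]ᵀ.
det = 307·11 − 49² = 976.
m = (234·11 − 49·30)/976 = 69/61; b = (307·30 − 49·234)/976 = -141/61.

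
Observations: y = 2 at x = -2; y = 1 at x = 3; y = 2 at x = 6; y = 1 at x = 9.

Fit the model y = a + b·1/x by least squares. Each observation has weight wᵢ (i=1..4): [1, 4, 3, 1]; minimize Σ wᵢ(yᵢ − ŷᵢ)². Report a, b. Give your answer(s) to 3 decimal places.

Normal-equation sums: Σwᵢ·1 = 9, Σwᵢ·1/x = 13/9, Σwᵢ·1/x·1/x = 64/81.
Moment sums: Σwᵢ·y = 13, Σwᵢ·1/x·y = 13/9.
Normal equations: [[9, 13/9]; [13/9, 64/81]]·[a, b]ᵀ = [13, 13/9]ᵀ.
det = 9·(64/81) − (13/9)² = 407/81.
a = (13·(64/81) − (13/9)·(13/9))/(407/81) = 663/407; b = (9·(13/9) − (13/9)·13)/(407/81) = -468/407.

a = 1.629, b = -1.150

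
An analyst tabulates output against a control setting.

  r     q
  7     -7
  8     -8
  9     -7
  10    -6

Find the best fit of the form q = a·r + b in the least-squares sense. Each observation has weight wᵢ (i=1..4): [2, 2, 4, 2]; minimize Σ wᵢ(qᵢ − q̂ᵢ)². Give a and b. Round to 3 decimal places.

Sums needed: Σwᵢ·r·r = 750, Σwᵢ·r = 86, Σwᵢ·1 = 10.
For XᵀWq: Σwᵢ·r·q = -598, Σwᵢ·q = -70.
So XᵀWX·[a, b]ᵀ = XᵀWq: [[750, 86]; [86, 10]]·[a, b]ᵀ = [-598, -70]ᵀ.
det = 750·10 − 86² = 104.
a = ((-598)·10 − 86·(-70))/104 = 5/13; b = (750·(-70) − 86·(-598))/104 = -134/13.

a = 0.385, b = -10.308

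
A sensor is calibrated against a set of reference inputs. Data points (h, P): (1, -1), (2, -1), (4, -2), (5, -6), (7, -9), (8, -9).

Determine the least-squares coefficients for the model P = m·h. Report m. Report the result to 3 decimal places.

AᵀA·[m]ᵀ = AᵀP reads: 159·m = -176.
Hence m = -176 / 159 ≈ -1.10692.

m = -1.107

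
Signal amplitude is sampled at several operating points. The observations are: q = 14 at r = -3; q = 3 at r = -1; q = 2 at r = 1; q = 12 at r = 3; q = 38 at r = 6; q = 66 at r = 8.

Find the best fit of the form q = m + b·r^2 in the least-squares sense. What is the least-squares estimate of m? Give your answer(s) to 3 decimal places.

m = 2.658

Setting ∂/∂m … = 0 gives: 6·m + 120·b = 135;  120·m + 5556·b = 5831.
Δ = 6·5556 − 120² = 18936.
m = (135·5556 − 120·5831)/18936 = 4195/1578; b = (6·5831 − 120·135)/18936 = 3131/3156.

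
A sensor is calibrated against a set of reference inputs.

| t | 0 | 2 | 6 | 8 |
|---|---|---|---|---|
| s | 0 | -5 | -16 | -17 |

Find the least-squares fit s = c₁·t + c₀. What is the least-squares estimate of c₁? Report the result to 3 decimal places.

c₁ = -2.250

The normal system MᵀM·[c₁, c₀]ᵀ = Mᵀs is [[104, 16]; [16, 4]]·[c₁, c₀]ᵀ = [-242, -38]ᵀ.
Δ = 104·4 − 16² = 160.
c₁ = ((-242)·4 − 16·(-38))/160 = -9/4; c₀ = (104·(-38) − 16·(-242))/160 = -1/2.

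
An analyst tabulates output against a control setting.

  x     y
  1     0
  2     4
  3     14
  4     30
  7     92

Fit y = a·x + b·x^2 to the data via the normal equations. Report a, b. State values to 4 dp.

a = -1.4031, b = 2.0877

Entries of AᵀA: Σx·x = 79, Σx·x^2 = 443, Σx^2·x^2 = 2755.
For Aᵀy: Σx·y = 814, Σx^2·y = 5130.
Δ = 79·2755 − 443² = 21396.
a = (814·2755 − 443·5130)/21396 = -7505/5349; b = (79·5130 − 443·814)/21396 = 11167/5349.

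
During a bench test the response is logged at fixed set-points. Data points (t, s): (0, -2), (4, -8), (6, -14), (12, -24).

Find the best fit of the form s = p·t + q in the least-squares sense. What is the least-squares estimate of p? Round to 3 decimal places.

p = -1.867

Normal-equation sums: Σt·t = 196, Σt = 22, Σ1 = 4.
And Σt·s = -404, Σs = -48.
Eliminating q: 4·(row 1) − 22·(row 2) gives 300·p = 4·(-404) − 22·(-48) = -560, so p = -28/15.
Then q = ((-48) − 22·(-28/15))/4 = -26/15.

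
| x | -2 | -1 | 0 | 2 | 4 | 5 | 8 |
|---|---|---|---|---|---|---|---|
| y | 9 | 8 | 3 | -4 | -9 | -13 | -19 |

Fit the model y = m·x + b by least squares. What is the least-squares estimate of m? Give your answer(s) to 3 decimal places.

m = -2.969

Setting ∂/∂m … = 0 gives: 114·m + 16·b = -287;  16·m + 7·b = -25.
Determinant 114·7 − 16² = 542.
m = ((-287)·7 − 16·(-25))/542 = -1609/542; b = (114·(-25) − 16·(-287))/542 = 871/271.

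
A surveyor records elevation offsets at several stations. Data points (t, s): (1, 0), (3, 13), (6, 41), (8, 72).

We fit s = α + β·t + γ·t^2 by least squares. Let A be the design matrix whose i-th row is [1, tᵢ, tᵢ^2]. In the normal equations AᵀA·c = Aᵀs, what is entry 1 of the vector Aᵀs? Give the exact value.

Entry 1 ↔ basis 1, so (Aᵀs)_{1} = Σᵢ sᵢ = (1)·(0) + (1)·(13) + (1)·(41) + (1)·(72) = 126.

126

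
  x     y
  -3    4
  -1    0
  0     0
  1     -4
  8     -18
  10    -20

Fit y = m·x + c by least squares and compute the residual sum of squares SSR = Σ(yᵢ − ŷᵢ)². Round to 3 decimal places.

SSR = 4.606

Normal-equation sums: Σx·x = 175, Σx = 15, Σ1 = 6.
Moment sums: Σx·y = -360, Σy = -38.
Determinant 175·6 − 15² = 825.
m = ((-360)·6 − 15·(-38))/825 = -106/55; c = (175·(-38) − 15·(-360))/825 = -50/33.
Residuals: -4/15, -68/165, 50/33, -92/165, -16/15, 26/33; SSR = 152/33.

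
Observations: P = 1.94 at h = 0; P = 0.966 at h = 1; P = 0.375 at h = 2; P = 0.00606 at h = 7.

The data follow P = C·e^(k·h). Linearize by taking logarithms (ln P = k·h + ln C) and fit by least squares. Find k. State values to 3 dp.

Taking logs, ln P = k·h + ln C, so regress ln P on h.
XᵀX = [[54.0000, 10.0000]; [10.0000, 4]], rhs = [-37.7386, -5.4588]ᵀ  (here Σh = 10.0000, Σ(h)² = 54.0000, Σln P = -5.4588, Σh·ln P = -37.7386).
Solving (det = 116.0000): k = -0.83075, ln C = 0.71217.

k = -0.831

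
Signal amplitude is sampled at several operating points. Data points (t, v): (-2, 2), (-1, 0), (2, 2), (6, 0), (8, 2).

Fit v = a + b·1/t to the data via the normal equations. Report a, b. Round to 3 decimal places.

Normal-equation sums: Σ1 = 5, Σ1/t = -17/24, Σ1/t·1/t = 889/576.
Moment sums: Σv = 6, Σ1/t·v = 1/4.
XᵀX·[a, b]ᵀ = Xᵀv becomes [[5, -17/24]; [-17/24, 889/576]]·[a, b]ᵀ = [6, 1/4]ᵀ.
Eliminating b: (889/576)·(row 1) − (-17/24)·(row 2) gives (1039/144)·a = (889/576)·6 − (-17/24)·(1/4) = 151/16, so a = 1359/1039.
Then b = ((1/4) − (-17/24)·(1359/1039))/(889/576) = 792/1039.

a = 1.308, b = 0.762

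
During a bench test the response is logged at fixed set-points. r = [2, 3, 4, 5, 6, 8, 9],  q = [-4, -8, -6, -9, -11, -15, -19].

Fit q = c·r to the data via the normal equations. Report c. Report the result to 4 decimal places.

Normal-equation sums: Σr·r = 235.
For Mᵀq: Σr·q = -458.
So MᵀM·[c]ᵀ = Mᵀq: [[235]]·[c]ᵀ = [-458]ᵀ.
Hence c = -458 / 235 ≈ -1.94894.

c = -1.9489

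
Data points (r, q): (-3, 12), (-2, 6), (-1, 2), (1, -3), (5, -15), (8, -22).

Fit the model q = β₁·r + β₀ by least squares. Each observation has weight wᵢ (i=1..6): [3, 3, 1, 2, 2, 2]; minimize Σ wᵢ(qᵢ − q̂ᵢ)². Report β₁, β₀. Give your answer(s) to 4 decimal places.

β₁ = -3.0243, β₀ = 0.9455

AᵀWA·[β₁, β₀]ᵀ = AᵀWq reads: 220·β₁ + 12·β₀ = -654;  12·β₁ + 13·β₀ = -24.
Δ = 220·13 − 12² = 2716.
β₁ = ((-654)·13 − 12·(-24))/2716 = -4107/1358; β₀ = (220·(-24) − 12·(-654))/2716 = 642/679.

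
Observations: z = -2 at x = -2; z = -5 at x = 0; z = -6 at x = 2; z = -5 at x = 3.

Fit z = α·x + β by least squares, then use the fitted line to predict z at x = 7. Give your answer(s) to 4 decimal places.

Setting ∂/∂α … = 0 gives: 17·α + 3·β = -23;  3·α + 4·β = -18.
Δ = 17·4 − 3² = 59.
α = ((-23)·4 − 3·(-18))/59 = -38/59; β = (17·(-18) − 3·(-23))/59 = -237/59.
At x = 7: ẑ = (-38/59)·(7) + (-237/59)·(1) = -503/59.

ẑ = -8.5254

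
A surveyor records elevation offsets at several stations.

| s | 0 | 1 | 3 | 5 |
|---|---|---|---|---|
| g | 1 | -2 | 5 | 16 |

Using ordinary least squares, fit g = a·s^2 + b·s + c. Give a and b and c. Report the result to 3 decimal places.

With design matrix M, MᵀM = [[707, 153, 35]; [153, 35, 9]; [35, 9, 4]] and Mᵀg = [443, 93, 20]ᵀ.
Solving the 3×3 system (Gaussian elimination) gives a = 389/398, b = -663/398, c = 39/199.

a = 0.977, b = -1.666, c = 0.196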